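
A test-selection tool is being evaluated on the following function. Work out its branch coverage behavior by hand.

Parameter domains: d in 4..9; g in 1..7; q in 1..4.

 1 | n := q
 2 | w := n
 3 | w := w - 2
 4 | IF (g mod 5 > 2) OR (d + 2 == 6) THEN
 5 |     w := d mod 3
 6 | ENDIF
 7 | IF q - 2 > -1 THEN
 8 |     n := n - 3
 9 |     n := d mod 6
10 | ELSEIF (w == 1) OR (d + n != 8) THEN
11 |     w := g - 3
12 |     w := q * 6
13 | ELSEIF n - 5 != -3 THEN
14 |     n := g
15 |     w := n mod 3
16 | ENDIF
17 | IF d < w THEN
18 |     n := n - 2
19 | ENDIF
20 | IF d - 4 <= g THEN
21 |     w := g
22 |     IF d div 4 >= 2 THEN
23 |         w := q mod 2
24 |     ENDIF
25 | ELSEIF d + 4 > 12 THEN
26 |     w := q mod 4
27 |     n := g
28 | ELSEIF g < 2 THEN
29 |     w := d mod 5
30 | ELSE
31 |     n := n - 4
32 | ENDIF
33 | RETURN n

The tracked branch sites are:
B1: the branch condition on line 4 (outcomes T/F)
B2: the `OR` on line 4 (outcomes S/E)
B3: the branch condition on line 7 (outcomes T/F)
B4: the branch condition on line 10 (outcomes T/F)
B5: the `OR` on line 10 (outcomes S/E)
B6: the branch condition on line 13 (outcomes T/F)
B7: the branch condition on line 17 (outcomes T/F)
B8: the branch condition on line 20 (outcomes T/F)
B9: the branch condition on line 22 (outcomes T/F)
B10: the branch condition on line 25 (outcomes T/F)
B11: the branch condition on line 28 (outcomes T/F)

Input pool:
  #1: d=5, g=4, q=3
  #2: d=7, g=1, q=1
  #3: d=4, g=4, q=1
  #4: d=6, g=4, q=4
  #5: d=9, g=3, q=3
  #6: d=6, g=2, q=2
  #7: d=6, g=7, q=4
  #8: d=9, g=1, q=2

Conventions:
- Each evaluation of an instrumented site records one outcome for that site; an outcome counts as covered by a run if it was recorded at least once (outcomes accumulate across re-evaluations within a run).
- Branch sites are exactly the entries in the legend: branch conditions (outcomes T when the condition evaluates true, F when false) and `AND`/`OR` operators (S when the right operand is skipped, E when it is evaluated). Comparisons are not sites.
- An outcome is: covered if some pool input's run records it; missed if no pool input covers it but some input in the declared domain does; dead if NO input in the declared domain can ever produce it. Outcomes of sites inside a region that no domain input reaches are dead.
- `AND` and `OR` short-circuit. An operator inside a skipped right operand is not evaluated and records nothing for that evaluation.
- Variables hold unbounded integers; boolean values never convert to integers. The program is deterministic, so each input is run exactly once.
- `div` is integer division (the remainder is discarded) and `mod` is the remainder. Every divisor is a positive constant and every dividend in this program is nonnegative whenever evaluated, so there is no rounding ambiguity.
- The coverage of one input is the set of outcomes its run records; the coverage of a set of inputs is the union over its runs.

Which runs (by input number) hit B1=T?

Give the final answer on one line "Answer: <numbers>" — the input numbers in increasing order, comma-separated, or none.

input #1 (d=5, g=4, q=3): hits B1=T
input #2 (d=7, g=1, q=1): never hits B1=T
input #3 (d=4, g=4, q=1): hits B1=T
input #4 (d=6, g=4, q=4): hits B1=T
input #5 (d=9, g=3, q=3): hits B1=T
input #6 (d=6, g=2, q=2): never hits B1=T
input #7 (d=6, g=7, q=4): never hits B1=T
input #8 (d=9, g=1, q=2): never hits B1=T

Answer: 1, 3, 4, 5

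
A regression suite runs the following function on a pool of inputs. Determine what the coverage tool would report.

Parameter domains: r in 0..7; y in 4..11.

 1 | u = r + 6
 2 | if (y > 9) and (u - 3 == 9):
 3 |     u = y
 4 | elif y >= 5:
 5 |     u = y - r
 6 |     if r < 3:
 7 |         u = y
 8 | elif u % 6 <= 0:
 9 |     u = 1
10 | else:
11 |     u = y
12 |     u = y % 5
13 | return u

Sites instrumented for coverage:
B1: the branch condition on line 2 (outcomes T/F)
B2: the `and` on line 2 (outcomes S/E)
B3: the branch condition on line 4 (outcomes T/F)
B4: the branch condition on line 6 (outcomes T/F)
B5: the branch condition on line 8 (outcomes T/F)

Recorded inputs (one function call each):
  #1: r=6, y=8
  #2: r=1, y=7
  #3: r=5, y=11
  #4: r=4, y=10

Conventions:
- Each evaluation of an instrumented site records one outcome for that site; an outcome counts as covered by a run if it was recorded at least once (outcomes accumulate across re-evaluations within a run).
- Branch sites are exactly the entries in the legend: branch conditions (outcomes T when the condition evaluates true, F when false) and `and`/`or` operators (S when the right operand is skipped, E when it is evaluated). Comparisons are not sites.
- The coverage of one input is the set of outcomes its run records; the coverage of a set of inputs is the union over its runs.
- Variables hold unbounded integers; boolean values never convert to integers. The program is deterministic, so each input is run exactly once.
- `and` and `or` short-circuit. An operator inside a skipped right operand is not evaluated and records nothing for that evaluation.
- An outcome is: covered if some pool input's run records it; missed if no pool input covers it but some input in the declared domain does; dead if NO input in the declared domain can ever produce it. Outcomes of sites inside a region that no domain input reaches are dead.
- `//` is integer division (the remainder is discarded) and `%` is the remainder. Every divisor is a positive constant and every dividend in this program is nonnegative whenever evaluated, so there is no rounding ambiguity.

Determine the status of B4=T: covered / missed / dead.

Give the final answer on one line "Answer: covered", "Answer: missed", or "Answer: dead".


B4=T is recorded by pool input(s) 2 -> covered
Answer: covered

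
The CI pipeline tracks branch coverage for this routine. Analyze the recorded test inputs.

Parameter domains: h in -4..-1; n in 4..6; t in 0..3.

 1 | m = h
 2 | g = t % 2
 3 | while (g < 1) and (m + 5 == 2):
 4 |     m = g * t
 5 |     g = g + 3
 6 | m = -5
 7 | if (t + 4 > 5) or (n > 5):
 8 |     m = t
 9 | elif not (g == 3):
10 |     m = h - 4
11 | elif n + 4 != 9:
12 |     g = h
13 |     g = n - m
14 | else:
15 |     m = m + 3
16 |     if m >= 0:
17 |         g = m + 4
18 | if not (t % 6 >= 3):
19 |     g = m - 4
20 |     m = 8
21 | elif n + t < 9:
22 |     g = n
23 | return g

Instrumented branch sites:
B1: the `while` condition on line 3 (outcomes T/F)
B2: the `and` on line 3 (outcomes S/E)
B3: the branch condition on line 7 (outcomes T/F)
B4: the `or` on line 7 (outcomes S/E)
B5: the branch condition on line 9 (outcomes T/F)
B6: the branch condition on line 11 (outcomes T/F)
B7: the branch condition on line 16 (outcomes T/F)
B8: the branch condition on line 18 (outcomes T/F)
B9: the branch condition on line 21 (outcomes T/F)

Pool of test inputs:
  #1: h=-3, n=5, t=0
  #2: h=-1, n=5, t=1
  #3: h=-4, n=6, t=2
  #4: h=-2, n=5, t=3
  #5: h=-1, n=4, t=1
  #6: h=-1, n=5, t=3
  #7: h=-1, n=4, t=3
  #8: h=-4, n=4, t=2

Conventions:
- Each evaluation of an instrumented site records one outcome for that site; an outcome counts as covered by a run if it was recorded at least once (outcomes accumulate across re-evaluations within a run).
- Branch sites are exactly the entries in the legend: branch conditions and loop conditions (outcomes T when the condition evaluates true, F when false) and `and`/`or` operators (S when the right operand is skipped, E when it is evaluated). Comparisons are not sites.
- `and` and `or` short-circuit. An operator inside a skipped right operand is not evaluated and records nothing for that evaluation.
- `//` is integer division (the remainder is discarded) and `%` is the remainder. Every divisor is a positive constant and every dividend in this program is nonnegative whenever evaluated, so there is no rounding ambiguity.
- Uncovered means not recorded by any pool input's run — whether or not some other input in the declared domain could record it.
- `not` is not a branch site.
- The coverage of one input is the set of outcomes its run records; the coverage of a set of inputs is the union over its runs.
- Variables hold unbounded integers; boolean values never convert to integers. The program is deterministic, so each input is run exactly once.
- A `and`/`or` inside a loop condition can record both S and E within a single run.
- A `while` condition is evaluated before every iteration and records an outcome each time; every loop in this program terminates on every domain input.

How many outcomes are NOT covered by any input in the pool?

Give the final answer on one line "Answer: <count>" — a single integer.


#1 (h=-3, n=5, t=0) -> covered: B1=T, B1=F, B2=S, B2=E, B3=F, B4=E, B5=F, B6=F, B7=F, B8=T
#2 (h=-1, n=5, t=1) -> covered: B1=F, B2=S, B3=F, B4=E, B5=T, B8=T
#3 (h=-4, n=6, t=2) -> covered: B1=F, B2=E, B3=T, B4=S, B8=T
#4 (h=-2, n=5, t=3) -> covered: B1=F, B2=S, B3=T, B4=S, B8=F, B9=T
#5 (h=-1, n=4, t=1) -> covered: B1=F, B2=S, B3=F, B4=E, B5=T, B8=T
#6 (h=-1, n=5, t=3) -> covered: B1=F, B2=S, B3=T, B4=S, B8=F, B9=T
#7 (h=-1, n=4, t=3) -> covered: B1=F, B2=S, B3=T, B4=S, B8=F, B9=T
#8 (h=-4, n=4, t=2) -> covered: B1=F, B2=E, B3=T, B4=S, B8=T
union over the pool: B1=T, B1=F, B2=S, B2=E, B3=T, B3=F, B4=S, B4=E, B5=T, B5=F, B6=F, B7=F, B8=T, B8=F, B9=T
uncovered (3 of 18): B6=T, B7=T, B9=F
Answer: 3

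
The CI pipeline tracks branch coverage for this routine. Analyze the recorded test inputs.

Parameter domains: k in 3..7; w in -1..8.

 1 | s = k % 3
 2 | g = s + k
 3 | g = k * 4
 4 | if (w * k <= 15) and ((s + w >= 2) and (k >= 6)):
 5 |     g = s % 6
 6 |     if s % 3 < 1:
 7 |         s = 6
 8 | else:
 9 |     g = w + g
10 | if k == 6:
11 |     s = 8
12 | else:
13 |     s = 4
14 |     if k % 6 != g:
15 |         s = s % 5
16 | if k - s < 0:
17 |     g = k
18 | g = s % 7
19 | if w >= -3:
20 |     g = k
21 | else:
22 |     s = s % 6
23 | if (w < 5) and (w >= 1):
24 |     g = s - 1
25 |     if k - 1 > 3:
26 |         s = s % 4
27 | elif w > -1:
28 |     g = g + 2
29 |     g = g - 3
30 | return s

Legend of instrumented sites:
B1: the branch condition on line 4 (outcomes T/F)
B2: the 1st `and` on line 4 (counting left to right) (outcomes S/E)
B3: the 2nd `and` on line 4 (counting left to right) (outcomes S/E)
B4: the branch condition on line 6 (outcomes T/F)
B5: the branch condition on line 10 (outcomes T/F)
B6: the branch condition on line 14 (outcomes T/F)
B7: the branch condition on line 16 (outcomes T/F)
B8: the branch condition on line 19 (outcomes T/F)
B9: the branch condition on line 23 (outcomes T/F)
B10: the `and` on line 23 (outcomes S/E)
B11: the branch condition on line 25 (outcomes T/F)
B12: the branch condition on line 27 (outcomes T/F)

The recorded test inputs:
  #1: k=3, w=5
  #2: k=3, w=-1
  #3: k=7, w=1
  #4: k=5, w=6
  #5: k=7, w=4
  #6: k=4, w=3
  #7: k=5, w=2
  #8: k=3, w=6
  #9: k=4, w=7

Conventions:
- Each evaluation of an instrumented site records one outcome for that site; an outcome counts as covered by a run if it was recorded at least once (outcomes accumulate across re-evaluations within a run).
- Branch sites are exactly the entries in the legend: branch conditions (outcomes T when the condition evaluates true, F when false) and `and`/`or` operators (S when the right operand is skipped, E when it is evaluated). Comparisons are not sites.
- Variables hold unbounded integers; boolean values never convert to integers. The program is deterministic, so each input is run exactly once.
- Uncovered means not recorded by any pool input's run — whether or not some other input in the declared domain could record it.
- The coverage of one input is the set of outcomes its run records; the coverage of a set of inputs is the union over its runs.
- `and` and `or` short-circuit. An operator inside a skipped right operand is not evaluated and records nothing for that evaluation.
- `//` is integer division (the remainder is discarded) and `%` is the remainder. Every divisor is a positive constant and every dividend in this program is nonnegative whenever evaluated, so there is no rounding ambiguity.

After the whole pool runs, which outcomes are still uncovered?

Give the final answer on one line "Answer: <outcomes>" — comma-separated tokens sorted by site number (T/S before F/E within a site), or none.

run #1 (k=3, w=5) records B1=F, B2=E, B3=E, B5=F, B6=T, B7=T, B8=T, B9=F, B10=S, B12=T
run #2 (k=3, w=-1) records B1=F, B2=E, B3=S, B5=F, B6=T, B7=T, B8=T, B9=F, B10=E, B12=F
run #3 (k=7, w=1) records B1=T, B2=E, B3=E, B4=F, B5=F, B6=F, B7=F, B8=T, B9=T, B10=E, B11=T
run #4 (k=5, w=6) records B1=F, B2=S, B5=F, B6=T, B7=F, B8=T, B9=F, B10=S, B12=T
run #5 (k=7, w=4) records B1=F, B2=S, B5=F, B6=T, B7=F, B8=T, B9=T, B10=E, B11=T
run #6 (k=4, w=3) records B1=F, B2=E, B3=E, B5=F, B6=T, B7=F, B8=T, B9=T, B10=E, B11=F
run #7 (k=5, w=2) records B1=F, B2=E, B3=E, B5=F, B6=T, B7=F, B8=T, B9=T, B10=E, B11=T
run #8 (k=3, w=6) records B1=F, B2=S, B5=F, B6=T, B7=T, B8=T, B9=F, B10=S, B12=T
run #9 (k=4, w=7) records B1=F, B2=S, B5=F, B6=T, B7=F, B8=T, B9=F, B10=S, B12=T
union over the pool: B1=T, B1=F, B2=S, B2=E, B3=S, B3=E, B4=F, B5=F, B6=T, B6=F, B7=T, B7=F, B8=T, B9=T, B9=F, B10=S, B10=E, B11=T, B11=F, B12=T, B12=F
uncovered (3 of 24): B4=T, B5=T, B8=F

Answer: B4=T, B5=T, B8=F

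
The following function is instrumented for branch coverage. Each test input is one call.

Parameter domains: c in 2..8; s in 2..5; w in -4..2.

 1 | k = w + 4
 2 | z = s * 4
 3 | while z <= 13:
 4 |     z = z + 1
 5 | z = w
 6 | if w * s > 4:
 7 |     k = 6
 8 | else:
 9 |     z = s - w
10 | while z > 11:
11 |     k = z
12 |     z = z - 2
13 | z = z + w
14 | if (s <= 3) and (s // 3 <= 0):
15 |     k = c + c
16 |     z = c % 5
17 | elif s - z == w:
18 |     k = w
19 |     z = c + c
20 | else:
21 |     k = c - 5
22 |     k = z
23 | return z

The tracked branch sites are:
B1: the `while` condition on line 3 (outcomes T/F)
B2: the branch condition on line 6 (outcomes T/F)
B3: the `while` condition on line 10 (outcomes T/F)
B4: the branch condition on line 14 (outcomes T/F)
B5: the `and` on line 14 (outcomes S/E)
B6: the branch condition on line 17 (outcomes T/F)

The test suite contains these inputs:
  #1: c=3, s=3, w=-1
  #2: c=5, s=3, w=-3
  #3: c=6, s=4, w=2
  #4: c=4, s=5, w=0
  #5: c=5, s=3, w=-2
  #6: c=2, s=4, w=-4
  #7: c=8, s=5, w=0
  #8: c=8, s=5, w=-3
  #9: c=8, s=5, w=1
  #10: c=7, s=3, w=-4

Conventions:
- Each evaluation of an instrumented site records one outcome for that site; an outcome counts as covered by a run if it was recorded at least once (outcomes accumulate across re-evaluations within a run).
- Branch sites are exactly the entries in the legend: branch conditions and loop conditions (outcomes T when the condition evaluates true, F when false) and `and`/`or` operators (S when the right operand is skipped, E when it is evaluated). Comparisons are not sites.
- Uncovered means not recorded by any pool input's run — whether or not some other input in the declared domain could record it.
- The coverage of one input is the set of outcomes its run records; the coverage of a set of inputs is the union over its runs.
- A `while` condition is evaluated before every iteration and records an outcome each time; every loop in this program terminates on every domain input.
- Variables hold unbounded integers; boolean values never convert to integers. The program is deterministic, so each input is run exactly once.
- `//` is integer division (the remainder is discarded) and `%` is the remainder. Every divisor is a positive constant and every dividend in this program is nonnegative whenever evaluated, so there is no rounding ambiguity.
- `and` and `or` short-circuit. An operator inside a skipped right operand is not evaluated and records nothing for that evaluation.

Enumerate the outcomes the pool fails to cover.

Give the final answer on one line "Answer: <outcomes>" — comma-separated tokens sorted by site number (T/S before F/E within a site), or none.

input #1, c=3, s=3, w=-1: outcomes B1=T, B1=F, B2=F, B3=F, B4=F, B5=E, B6=F
input #2, c=5, s=3, w=-3: outcomes B1=T, B1=F, B2=F, B3=F, B4=F, B5=E, B6=F
input #3, c=6, s=4, w=2: outcomes B1=F, B2=T, B3=F, B4=F, B5=S, B6=F
input #4, c=4, s=5, w=0: outcomes B1=F, B2=F, B3=F, B4=F, B5=S, B6=T
input #5, c=5, s=3, w=-2: outcomes B1=T, B1=F, B2=F, B3=F, B4=F, B5=E, B6=F
input #6, c=2, s=4, w=-4: outcomes B1=F, B2=F, B3=F, B4=F, B5=S, B6=F
input #7, c=8, s=5, w=0: outcomes B1=F, B2=F, B3=F, B4=F, B5=S, B6=T
input #8, c=8, s=5, w=-3: outcomes B1=F, B2=F, B3=F, B4=F, B5=S, B6=F
input #9, c=8, s=5, w=1: outcomes B1=F, B2=T, B3=F, B4=F, B5=S, B6=F
input #10, c=7, s=3, w=-4: outcomes B1=T, B1=F, B2=F, B3=F, B4=F, B5=E, B6=F
union over the pool: B1=T, B1=F, B2=T, B2=F, B3=F, B4=F, B5=S, B5=E, B6=T, B6=F
uncovered (2 of 12): B3=T, B4=T

Answer: B3=T, B4=T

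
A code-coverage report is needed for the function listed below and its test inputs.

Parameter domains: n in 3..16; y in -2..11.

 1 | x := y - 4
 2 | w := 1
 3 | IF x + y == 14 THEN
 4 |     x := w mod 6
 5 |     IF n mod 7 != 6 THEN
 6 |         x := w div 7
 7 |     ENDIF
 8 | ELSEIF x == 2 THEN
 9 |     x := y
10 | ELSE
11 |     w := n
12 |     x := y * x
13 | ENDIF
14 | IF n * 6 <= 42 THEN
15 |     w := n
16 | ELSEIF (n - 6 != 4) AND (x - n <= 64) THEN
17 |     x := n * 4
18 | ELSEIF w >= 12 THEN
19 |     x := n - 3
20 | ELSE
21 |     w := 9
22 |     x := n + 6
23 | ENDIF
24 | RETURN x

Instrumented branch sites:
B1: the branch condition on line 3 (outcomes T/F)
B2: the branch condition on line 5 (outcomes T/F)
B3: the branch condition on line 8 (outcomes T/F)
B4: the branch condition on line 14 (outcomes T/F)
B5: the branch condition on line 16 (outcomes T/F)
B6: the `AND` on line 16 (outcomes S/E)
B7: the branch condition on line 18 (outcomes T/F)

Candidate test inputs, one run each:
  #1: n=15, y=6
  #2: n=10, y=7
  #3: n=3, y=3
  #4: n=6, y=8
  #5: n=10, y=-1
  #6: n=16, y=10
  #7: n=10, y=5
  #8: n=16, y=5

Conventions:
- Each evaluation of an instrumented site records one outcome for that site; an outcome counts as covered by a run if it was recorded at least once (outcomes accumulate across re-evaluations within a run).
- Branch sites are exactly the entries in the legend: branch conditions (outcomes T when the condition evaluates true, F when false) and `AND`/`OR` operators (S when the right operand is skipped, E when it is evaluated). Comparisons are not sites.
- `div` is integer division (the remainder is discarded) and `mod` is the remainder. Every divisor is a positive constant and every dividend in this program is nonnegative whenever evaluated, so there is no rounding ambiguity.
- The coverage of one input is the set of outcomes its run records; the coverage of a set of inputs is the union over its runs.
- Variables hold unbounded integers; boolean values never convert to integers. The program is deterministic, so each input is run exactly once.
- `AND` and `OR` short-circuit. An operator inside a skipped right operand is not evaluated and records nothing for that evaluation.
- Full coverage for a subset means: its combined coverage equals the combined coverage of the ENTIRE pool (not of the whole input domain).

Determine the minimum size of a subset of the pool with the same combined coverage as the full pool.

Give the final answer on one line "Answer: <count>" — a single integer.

input #1 (n=15, y=6): events B1->F, B3->T, B4->F, B6->E, B5->T; covers B1=F, B3=T, B4=F, B5=T, B6=E
input #2 (n=10, y=7): events B1->F, B3->F, B4->F, B6->S, B5->F, B7->F; covers B1=F, B3=F, B4=F, B5=F, B6=S, B7=F
input #3 (n=3, y=3): events B1->F, B3->F, B4->T; covers B1=F, B3=F, B4=T
input #4 (n=6, y=8): events B1->F, B3->F, B4->T; covers B1=F, B3=F, B4=T
input #5 (n=10, y=-1): events B1->F, B3->F, B4->F, B6->S, B5->F, B7->F; covers B1=F, B3=F, B4=F, B5=F, B6=S, B7=F
input #6 (n=16, y=10): events B1->F, B3->F, B4->F, B6->E, B5->T; covers B1=F, B3=F, B4=F, B5=T, B6=E
input #7 (n=10, y=5): events B1->F, B3->F, B4->F, B6->S, B5->F, B7->F; covers B1=F, B3=F, B4=F, B5=F, B6=S, B7=F
input #8 (n=16, y=5): events B1->F, B3->F, B4->F, B6->E, B5->T; covers B1=F, B3=F, B4=F, B5=T, B6=E
the full pool covers 10 outcomes: B1=F, B3=T, B3=F, B4=T, B4=F, B5=T, B5=F, B6=S, B6=E, B7=F
no size-1 subset reaches all 10 outcomes (best union: 6/10)
no size-2 subset reaches all 10 outcomes (best union: 9/10)
at size 3, {1, 2, 3} reaches all 10 outcomes; every lexicographically earlier size-3 subset fails

Answer: 3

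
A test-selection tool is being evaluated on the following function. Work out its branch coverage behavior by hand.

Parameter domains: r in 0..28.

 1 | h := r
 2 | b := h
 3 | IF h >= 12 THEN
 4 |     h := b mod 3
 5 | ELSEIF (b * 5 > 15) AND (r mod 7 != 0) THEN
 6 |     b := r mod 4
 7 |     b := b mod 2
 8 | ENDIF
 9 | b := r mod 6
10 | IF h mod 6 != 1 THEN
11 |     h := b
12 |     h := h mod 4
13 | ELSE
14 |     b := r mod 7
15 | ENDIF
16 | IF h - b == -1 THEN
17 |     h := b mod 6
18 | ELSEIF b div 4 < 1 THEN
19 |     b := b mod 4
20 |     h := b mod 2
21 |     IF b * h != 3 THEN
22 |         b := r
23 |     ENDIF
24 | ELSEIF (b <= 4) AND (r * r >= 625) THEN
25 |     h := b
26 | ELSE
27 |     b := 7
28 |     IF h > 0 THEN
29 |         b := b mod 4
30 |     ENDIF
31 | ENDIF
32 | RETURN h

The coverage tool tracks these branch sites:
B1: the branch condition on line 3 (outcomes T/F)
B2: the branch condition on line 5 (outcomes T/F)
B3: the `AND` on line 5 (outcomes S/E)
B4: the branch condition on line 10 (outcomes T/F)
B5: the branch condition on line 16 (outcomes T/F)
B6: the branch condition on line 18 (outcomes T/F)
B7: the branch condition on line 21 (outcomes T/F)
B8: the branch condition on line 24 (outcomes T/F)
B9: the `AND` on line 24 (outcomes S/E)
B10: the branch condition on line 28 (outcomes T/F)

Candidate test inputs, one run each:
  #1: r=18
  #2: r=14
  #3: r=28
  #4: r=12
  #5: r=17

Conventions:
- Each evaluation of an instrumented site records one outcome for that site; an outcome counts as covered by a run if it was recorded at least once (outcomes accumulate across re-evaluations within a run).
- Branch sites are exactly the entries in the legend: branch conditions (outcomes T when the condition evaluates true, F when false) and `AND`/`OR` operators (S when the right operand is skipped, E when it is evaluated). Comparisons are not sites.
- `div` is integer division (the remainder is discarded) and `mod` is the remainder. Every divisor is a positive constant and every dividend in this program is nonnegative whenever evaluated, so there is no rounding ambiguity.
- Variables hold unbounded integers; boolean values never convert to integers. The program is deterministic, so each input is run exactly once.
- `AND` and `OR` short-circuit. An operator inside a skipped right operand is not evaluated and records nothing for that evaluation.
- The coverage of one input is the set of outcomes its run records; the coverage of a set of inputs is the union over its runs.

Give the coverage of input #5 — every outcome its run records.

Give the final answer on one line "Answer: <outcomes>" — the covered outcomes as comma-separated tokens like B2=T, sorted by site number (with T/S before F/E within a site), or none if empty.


Running input #5 (r=17), event by event:
  B1->T, B4->T, B5->F, B6->F, B9->S, B8->F, B10->T
collecting distinct outcomes: B1=T, B4=T, B5=F, B6=F, B8=F, B9=S, B10=T
Answer: B1=T, B4=T, B5=F, B6=F, B8=F, B9=S, B10=T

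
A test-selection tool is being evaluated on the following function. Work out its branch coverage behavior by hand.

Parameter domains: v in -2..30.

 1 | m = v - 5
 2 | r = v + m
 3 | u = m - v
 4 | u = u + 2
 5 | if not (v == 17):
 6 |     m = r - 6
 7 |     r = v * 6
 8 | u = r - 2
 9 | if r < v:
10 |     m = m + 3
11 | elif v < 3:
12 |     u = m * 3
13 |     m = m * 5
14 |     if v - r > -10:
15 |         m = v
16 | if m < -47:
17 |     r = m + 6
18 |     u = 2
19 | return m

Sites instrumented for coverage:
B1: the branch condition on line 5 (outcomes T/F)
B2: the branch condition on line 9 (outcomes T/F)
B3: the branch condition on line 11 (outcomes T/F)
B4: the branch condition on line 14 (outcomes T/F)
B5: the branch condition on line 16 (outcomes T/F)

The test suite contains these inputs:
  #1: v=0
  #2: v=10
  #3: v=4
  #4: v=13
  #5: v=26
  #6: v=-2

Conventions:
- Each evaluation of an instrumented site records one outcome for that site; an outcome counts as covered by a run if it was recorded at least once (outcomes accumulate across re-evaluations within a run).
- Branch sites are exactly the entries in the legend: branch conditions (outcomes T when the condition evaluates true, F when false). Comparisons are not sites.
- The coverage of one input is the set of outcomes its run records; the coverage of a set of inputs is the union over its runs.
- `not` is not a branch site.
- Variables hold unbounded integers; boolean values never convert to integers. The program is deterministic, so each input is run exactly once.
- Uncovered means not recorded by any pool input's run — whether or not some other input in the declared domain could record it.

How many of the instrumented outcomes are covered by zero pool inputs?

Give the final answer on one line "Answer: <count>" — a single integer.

test 1 (v=0) fires B1->T, B2->F, B3->T, B4->T, B5->F; hits B1=T, B2=F, B3=T, B4=T, B5=F
test 2 (v=10) fires B1->T, B2->F, B3->F, B5->F; hits B1=T, B2=F, B3=F, B5=F
test 3 (v=4) fires B1->T, B2->F, B3->F, B5->F; hits B1=T, B2=F, B3=F, B5=F
test 4 (v=13) fires B1->T, B2->F, B3->F, B5->F; hits B1=T, B2=F, B3=F, B5=F
test 5 (v=26) fires B1->T, B2->F, B3->F, B5->F; hits B1=T, B2=F, B3=F, B5=F
test 6 (v=-2) fires B1->T, B2->T, B5->F; hits B1=T, B2=T, B5=F
union over the pool: B1=T, B2=T, B2=F, B3=T, B3=F, B4=T, B5=F
uncovered (3 of 10): B1=F, B4=F, B5=T

Answer: 3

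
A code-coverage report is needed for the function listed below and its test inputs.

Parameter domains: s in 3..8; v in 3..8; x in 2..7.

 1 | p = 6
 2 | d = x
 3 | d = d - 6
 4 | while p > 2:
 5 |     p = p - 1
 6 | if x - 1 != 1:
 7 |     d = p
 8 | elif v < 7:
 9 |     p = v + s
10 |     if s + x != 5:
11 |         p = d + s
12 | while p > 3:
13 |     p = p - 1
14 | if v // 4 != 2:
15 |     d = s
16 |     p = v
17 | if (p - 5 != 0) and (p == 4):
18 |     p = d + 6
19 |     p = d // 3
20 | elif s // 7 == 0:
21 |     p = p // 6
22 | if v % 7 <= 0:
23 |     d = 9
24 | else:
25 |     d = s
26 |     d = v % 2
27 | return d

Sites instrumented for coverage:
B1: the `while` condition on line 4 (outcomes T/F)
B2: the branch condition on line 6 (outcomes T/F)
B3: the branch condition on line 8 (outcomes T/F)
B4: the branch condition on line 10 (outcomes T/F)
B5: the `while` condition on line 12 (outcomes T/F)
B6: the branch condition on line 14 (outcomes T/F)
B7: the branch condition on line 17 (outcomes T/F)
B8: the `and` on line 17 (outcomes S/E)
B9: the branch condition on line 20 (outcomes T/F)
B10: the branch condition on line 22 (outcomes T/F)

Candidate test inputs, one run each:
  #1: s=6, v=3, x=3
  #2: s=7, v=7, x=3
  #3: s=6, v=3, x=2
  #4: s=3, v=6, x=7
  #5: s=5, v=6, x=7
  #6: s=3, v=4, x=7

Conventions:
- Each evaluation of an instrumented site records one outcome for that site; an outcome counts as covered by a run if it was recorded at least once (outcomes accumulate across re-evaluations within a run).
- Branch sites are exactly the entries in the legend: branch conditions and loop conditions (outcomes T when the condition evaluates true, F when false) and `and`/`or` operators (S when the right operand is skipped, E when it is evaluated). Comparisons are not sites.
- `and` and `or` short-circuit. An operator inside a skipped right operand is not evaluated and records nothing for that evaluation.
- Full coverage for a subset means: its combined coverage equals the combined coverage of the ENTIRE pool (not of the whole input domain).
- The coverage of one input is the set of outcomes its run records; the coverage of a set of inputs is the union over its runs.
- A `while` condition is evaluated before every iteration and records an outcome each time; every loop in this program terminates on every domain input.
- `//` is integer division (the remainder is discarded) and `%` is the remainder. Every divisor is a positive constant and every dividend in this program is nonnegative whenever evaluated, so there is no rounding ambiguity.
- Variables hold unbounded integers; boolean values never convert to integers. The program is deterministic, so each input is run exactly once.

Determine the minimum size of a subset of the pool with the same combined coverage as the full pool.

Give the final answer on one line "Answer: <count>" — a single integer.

input #1 (s=6, v=3, x=3): events B1->T, B1->T, B1->T, B1->T, B1->F, B2->T, B5->F, B6->T, B8->E, B7->F, B9->T, B10->F; covers B1=T, B1=F, B2=T, B5=F, B6=T, B7=F, B8=E, B9=T, B10=F
input #2 (s=7, v=7, x=3): events B1->T, B1->T, B1->T, B1->T, B1->F, B2->T, B5->F, B6->T, B8->E, B7->F, B9->F, B10->T; covers B1=T, B1=F, B2=T, B5=F, B6=T, B7=F, B8=E, B9=F, B10=T
input #3 (s=6, v=3, x=2): events B1->T, B1->T, B1->T, B1->T, B1->F, B2->F, B3->T, B4->T, B5->F, B6->T, B8->E, B7->F, B9->T, B10->F; covers B1=T, B1=F, B2=F, B3=T, B4=T, B5=F, B6=T, B7=F, B8=E, B9=T, B10=F
input #4 (s=3, v=6, x=7): events B1->T, B1->T, B1->T, B1->T, B1->F, B2->T, B5->F, B6->T, B8->E, B7->F, B9->T, B10->F; covers B1=T, B1=F, B2=T, B5=F, B6=T, B7=F, B8=E, B9=T, B10=F
input #5 (s=5, v=6, x=7): events B1->T, B1->T, B1->T, B1->T, B1->F, B2->T, B5->F, B6->T, B8->E, B7->F, B9->T, B10->F; covers B1=T, B1=F, B2=T, B5=F, B6=T, B7=F, B8=E, B9=T, B10=F
input #6 (s=3, v=4, x=7): events B1->T, B1->T, B1->T, B1->T, B1->F, B2->T, B5->F, B6->T, B8->E, B7->T, B10->F; covers B1=T, B1=F, B2=T, B5=F, B6=T, B7=T, B8=E, B10=F
together the pool reaches 15 outcomes: B1=T, B1=F, B2=T, B2=F, B3=T, B4=T, B5=F, B6=T, B7=T, B7=F, B8=E, B9=T, B9=F, B10=T, B10=F
every size-1 subset falls short of the 15 outcomes (best: 11/15)
every size-2 subset falls short of the 15 outcomes (best: 14/15)
inputs {2, 3, 6} (size 3) cover everything; no size-3 subset with a lexicographically smaller index list covers all 15

Answer: 3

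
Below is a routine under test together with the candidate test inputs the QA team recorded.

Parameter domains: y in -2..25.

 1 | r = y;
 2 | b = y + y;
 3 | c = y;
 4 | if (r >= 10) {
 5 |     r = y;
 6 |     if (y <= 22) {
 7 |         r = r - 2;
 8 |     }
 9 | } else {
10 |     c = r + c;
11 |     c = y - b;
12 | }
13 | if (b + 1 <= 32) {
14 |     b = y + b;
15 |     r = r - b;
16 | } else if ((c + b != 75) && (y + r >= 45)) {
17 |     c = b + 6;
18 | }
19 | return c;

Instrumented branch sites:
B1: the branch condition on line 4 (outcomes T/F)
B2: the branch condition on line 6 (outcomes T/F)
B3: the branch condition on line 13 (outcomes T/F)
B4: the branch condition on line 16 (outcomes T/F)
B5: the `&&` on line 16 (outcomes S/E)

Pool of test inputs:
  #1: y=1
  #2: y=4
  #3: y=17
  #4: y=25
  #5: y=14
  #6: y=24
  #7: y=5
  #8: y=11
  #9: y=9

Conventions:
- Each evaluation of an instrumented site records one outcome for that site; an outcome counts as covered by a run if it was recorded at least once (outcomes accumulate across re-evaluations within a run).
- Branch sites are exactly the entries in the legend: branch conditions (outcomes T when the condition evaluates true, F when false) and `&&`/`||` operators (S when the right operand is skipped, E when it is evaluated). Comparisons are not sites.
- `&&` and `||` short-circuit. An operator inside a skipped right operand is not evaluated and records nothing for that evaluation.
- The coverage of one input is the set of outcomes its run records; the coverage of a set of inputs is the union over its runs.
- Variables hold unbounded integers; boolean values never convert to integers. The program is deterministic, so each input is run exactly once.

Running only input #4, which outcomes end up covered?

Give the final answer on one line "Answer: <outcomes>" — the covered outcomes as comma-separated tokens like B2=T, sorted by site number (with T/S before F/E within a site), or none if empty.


Tracing the run of input #4 (y=25):
  B1->T, B2->F, B3->F, B5->S, B4->F
deduplicating events, the covered set is: B1=T, B2=F, B3=F, B4=F, B5=S
Answer: B1=T, B2=F, B3=F, B4=F, B5=S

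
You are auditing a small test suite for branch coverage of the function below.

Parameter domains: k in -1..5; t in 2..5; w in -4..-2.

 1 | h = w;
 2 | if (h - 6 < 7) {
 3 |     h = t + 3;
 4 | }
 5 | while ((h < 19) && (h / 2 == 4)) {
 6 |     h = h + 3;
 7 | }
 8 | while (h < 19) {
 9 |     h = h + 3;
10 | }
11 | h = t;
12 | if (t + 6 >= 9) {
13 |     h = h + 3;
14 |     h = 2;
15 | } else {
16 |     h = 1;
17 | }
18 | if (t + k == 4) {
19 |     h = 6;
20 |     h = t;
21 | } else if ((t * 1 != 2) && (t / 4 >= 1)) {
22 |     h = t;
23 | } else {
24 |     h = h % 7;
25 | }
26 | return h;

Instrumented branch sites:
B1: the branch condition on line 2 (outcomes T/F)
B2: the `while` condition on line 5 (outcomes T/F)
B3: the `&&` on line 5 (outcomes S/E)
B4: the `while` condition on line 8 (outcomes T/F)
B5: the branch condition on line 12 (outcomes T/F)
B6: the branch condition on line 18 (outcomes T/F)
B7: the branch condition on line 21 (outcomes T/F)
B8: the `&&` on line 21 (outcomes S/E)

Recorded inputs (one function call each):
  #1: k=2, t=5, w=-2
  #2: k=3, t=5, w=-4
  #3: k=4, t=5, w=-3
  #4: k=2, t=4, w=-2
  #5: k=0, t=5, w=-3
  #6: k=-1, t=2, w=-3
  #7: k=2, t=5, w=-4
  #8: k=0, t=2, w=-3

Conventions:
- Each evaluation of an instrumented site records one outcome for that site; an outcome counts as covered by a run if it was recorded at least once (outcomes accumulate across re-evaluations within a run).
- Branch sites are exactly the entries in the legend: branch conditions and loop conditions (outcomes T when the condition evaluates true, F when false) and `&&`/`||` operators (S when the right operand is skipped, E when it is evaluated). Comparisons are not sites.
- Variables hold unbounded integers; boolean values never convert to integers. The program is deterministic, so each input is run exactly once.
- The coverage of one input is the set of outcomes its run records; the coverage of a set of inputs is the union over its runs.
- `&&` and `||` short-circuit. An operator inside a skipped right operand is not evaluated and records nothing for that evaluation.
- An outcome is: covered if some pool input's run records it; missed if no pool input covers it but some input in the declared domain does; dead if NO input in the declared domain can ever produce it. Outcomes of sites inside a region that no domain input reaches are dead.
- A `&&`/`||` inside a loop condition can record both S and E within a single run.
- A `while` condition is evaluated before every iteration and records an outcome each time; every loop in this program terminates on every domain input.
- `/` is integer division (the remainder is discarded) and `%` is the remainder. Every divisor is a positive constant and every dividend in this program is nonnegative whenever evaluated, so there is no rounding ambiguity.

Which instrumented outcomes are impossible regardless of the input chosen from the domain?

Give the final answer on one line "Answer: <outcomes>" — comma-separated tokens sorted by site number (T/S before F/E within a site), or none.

exhaustive pass over the 84-input domain:
  B1=F: no domain input ever produces it -> dead
  B3=S: no domain input ever produces it -> dead
  reachable outcomes have witnesses, e.g. B1=T (e.g. k=-1, t=2, w=-4), B2=T (e.g. k=-1, t=5, w=-4), B2=F (e.g. k=-1, t=2, w=-4), B3=E (e.g. k=-1, t=2, w=-4)

Answer: B1=F, B3=S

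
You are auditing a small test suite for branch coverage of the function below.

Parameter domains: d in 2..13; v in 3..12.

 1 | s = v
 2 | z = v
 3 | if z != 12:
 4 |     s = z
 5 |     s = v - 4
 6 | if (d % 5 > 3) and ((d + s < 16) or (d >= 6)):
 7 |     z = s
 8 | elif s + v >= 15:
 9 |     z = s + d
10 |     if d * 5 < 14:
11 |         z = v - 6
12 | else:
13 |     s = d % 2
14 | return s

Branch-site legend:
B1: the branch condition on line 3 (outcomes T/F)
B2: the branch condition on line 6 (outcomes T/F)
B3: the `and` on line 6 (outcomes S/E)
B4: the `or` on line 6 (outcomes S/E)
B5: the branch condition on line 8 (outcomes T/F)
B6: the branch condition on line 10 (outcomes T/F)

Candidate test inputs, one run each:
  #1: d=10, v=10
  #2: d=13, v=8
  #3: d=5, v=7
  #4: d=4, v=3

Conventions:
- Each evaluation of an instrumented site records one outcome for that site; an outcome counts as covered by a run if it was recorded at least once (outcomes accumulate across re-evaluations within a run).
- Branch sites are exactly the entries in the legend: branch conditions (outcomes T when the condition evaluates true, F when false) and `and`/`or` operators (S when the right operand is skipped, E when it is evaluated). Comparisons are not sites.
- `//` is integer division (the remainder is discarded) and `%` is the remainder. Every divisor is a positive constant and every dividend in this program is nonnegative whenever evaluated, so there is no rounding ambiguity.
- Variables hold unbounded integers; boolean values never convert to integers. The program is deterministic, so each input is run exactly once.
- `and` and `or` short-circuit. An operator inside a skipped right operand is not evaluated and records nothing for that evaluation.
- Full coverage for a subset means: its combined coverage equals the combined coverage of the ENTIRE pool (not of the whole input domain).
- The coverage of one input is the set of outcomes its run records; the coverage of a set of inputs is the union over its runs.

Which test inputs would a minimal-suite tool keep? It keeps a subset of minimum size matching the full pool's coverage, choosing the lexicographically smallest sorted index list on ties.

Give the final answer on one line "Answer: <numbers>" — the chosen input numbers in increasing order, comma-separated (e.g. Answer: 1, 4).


run #1 (d=10, v=10) runs B1->T, B3->S, B2->F, B5->T, B6->F; records B1=T, B2=F, B3=S, B5=T, B6=F
run #2 (d=13, v=8) runs B1->T, B3->S, B2->F, B5->F; records B1=T, B2=F, B3=S, B5=F
run #3 (d=5, v=7) runs B1->T, B3->S, B2->F, B5->F; records B1=T, B2=F, B3=S, B5=F
run #4 (d=4, v=3) runs B1->T, B3->E, B4->S, B2->T; records B1=T, B2=T, B3=E, B4=S
pool-wide coverage (9 outcomes): B1=T, B2=T, B2=F, B3=S, B3=E, B4=S, B5=T, B5=F, B6=F
size 1 is not enough: best union over all size-1 subsets is 5/9
size 2 is not enough: best union over all size-2 subsets is 8/9
at size 3, {1, 2, 4} reaches all 9 outcomes; every lexicographically earlier size-3 subset fails
Answer: 1, 2, 4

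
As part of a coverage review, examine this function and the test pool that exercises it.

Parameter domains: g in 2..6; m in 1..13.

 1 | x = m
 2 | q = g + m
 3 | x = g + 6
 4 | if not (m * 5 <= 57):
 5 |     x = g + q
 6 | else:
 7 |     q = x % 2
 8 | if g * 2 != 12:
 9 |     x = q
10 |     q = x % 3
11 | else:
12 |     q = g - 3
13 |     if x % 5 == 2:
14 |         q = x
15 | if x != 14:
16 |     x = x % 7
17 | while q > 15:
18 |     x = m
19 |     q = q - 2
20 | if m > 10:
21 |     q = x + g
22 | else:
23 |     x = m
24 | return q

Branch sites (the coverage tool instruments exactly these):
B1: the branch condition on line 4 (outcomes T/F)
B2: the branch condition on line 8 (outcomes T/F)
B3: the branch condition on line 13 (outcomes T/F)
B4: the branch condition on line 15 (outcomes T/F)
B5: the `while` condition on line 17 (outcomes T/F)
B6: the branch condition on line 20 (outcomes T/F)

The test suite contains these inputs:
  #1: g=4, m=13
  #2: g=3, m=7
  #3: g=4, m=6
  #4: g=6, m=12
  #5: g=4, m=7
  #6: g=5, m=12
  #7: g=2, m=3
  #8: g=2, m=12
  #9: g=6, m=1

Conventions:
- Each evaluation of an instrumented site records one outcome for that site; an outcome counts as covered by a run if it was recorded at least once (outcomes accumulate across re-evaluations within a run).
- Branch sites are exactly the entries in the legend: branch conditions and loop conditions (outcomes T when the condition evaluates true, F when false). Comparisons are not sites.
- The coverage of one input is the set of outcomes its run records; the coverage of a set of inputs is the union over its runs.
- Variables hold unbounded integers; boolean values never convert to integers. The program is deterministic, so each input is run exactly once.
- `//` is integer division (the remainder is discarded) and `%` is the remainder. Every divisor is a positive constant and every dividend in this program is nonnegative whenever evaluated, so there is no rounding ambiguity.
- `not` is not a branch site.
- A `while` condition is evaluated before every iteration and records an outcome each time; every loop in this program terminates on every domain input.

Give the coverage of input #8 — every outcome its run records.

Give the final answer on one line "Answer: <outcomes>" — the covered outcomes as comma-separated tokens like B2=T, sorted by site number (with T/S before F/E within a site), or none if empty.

Running input #8 (g=2, m=12), event by event:
  B1->T, B2->T, B4->F, B5->F, B6->T
collecting distinct outcomes: B1=T, B2=T, B4=F, B5=F, B6=T

Answer: B1=T, B2=T, B4=F, B5=F, B6=T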